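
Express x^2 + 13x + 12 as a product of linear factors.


Roots satisfy r1 + r2 = -b/a = -13 and r1*r2 = c/a = 12.
So r1 = -12, r2 = -1.
x^2 + 13x + 12 = (x - r1)(x - r2) = (x + 12)(x + 1)


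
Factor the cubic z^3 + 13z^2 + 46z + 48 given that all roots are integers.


Try integer roots (divisors of 48). z=-8: p(-8)=0.
Divide out (z + 8): quotient is z^2 + 5z + 6.
Factor the quadratic: (z + 2)(z + 3)
Result: (z + 8)(z + 2)(z + 3)


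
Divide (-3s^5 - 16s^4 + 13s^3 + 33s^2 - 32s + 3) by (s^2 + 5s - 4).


(-3s^5 - 16s^4 + 13s^3 + 33s^2 - 32s + 3) / (s^2 + 5s - 4)
Step 1: -3s^3 * (s^2 + 5s - 4) = -3s^5 - 15s^4 + 12s^3; subtract.
Step 2: -s^2 * (s^2 + 5s - 4) = -s^4 - 5s^3 + 4s^2; subtract.
Step 3: 6s * (s^2 + 5s - 4) = 6s^3 + 30s^2 - 24s; subtract.
Step 4: -1 * (s^2 + 5s - 4) = -s^2 - 5s + 4; subtract.
Quotient: -3s^3 - s^2 + 6s - 1, Remainder: -3s - 1


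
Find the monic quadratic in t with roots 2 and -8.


p(t) = (t - 2)(t + 8)
Expand: t^2 + 6t - 16


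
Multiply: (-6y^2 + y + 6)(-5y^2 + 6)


Distribute each term of the first polynomial:
  (-6y^2)(-5y^2 + 6) = 30y^4 - 36y^2
  (y)(-5y^2 + 6) = -5y^3 + 6y
  (6)(-5y^2 + 6) = -30y^2 + 36
Sum: 30y^4 - 5y^3 - 66y^2 + 6y + 36


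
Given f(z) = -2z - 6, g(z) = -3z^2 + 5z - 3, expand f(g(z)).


Substitute g(z) into f:
f(g(z)) = -2*(-3z^2 + 5z - 3) + (-6)
Expand and combine: 6z^2 - 10z


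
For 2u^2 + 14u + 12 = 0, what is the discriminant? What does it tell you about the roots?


D = b^2 - 4ac = (14)^2 - 4(2)(12) = 196 - 96 = 100
Since D > 0: two distinct rational roots


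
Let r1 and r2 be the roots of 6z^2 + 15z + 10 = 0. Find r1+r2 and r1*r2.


For az^2+bz+c=0: sum = -b/a, product = c/a.
a=6, b=15, c=10
Sum = -(15)/6 = -5/2
Product = (10)/6 = 5/3


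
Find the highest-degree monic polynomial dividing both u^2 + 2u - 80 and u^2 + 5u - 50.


Factor each:
  u^2 + 2u - 80 = (u + 10)(u - 8)
  u^2 + 5u - 50 = (u + 10)(u - 5)
Common monic factor: u + 10


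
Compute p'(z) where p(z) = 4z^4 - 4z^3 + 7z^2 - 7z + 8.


Apply the power rule term by term:
  d/dz(4z^4) = 16z^3
  d/dz(-4z^3) = -12z^2
  d/dz(7z^2) = 14z
  d/dz(-7z) = -7
  d/dz(8) = 0
p'(z) = 16z^3 - 12z^2 + 14z - 7


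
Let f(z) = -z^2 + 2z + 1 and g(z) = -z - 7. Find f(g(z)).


Substitute g(z) into f:
f(g(z)) = -1*(-z - 7)^2 + 2*(-z - 7) + 1
(-z - 7)^2 = z^2 + 14z + 49
Expand and combine: -z^2 - 16z - 62


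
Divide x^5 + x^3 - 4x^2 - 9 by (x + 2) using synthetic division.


Synthetic division with c = -2. Coefficients: 1, 0, 1, -4, 0, -9
Bring down 1.
  1 * -2 = -2; -2 + 0 = -2
  -2 * -2 = 4; 4 + 1 = 5
  5 * -2 = -10; -10 - 4 = -14
  -14 * -2 = 28; 28 + 0 = 28
  28 * -2 = -56; -56 - 9 = -65
Quotient: x^4 - 2x^3 + 5x^2 - 14x + 28, Remainder: -65


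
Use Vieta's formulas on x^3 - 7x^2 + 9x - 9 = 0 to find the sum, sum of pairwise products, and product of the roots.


Monic cubic x^3+bx^2+cx+d=0: sum=-b, pairwise sum=c, product=-d.
b=-7, c=9, d=-9
r1+r2+r3 = 7
r1r2+r1r3+r2r3 = 9
r1r2r3 = 9


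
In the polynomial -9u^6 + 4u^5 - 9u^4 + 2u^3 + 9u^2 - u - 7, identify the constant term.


Read off the constant term: -7


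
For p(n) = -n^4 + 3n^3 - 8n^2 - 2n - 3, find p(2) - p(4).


p(2) = -31
p(4) = -203
p(2) - p(4) = -31 + 203 = 172


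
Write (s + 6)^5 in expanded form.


Expand (s + 6)^5 by repeated multiplication:
  (s + 6)^2 = s^2 + 12s + 36
  (s + 6)^3 = s^3 + 18s^2 + 108s + 216
  (s + 6)^4 = s^4 + 24s^3 + 216s^2 + 864s + 1296
= s^5 + 30s^4 + 360s^3 + 2160s^2 + 6480s + 7776


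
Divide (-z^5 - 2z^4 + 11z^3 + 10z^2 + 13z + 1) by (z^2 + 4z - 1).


(-z^5 - 2z^4 + 11z^3 + 10z^2 + 13z + 1) / (z^2 + 4z - 1)
Step 1: -z^3 * (z^2 + 4z - 1) = -z^5 - 4z^4 + z^3; subtract.
Step 2: 2z^2 * (z^2 + 4z - 1) = 2z^4 + 8z^3 - 2z^2; subtract.
Step 3: 2z * (z^2 + 4z - 1) = 2z^3 + 8z^2 - 2z; subtract.
Step 4: 4 * (z^2 + 4z - 1) = 4z^2 + 16z - 4; subtract.
Quotient: -z^3 + 2z^2 + 2z + 4, Remainder: -z + 5


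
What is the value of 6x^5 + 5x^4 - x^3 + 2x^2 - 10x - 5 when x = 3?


Using direct substitution:
  6 * (3)^5 = 1458
  5 * (3)^4 = 405
  -1 * (3)^3 = -27
  2 * (3)^2 = 18
  -10 * (3)^1 = -30
  constant: -5
Sum = 1458 + 405 - 27 + 18 - 30 - 5 = 1819


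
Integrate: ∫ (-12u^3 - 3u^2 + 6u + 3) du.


Reverse power rule on each term:
  ∫ -12u^3 du = -3u^4
  ∫ -3u^2 du = -u^3
  ∫ 6u du = 3u^2
  ∫ 3 du = 3u
F(u) = -3u^4 - u^3 + 3u^2 + 3u + C


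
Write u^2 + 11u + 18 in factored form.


Roots satisfy r1 + r2 = -b/a = -11 and r1*r2 = c/a = 18.
So r1 = -2, r2 = -9.
u^2 + 11u + 18 = (u - r1)(u - r2) = (u + 2)(u + 9)


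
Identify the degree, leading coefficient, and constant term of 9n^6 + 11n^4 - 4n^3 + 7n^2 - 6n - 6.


Highest power of n is 6, with coefficient 9. Constant term is -6.
Degree = 6, leading coefficient = 9, constant term = -6


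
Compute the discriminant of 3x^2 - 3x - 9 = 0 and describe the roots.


D = b^2 - 4ac = (-3)^2 - 4(3)(-9) = 9 + 108 = 117
Since D > 0: two distinct irrational roots


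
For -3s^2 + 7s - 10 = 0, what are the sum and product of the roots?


For as^2+bs+c=0: sum = -b/a, product = c/a.
a=-3, b=7, c=-10
Sum = -(7)/-3 = 7/3
Product = (-10)/-3 = 10/3


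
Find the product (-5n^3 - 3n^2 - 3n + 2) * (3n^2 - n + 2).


Distribute each term of the first polynomial:
  (-5n^3)(3n^2 - n + 2) = -15n^5 + 5n^4 - 10n^3
  (-3n^2)(3n^2 - n + 2) = -9n^4 + 3n^3 - 6n^2
  (-3n)(3n^2 - n + 2) = -9n^3 + 3n^2 - 6n
  (2)(3n^2 - n + 2) = 6n^2 - 2n + 4
Sum: -15n^5 - 4n^4 - 16n^3 + 3n^2 - 8n + 4


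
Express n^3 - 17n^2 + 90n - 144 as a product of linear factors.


Try integer roots (divisors of -144). n=8: p(8)=0.
Divide out (n - 8): quotient is n^2 - 9n + 18.
Factor the quadratic: (n - 6)(n - 3)
Result: (n - 8)(n - 6)(n - 3)


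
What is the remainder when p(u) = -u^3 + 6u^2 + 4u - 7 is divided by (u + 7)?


By the Remainder Theorem, the remainder equals p(-7):
  -1*(-7)^3 = 343
  6*(-7)^2 = 294
  4*(-7)^1 = -28
  constant: -7
Sum: 343 + 294 - 28 - 7 = 602


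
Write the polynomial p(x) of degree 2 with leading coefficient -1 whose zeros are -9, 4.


p(x) = -(x + 9)(x - 4)
Expand: -x^2 - 5x + 36


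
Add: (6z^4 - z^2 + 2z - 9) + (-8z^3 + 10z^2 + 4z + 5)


Align terms by degree and add:
  6z^4 - z^2 + 2z - 9
  -8z^3 + 10z^2 + 4z + 5
= 6z^4 - 8z^3 + 9z^2 + 6z - 4


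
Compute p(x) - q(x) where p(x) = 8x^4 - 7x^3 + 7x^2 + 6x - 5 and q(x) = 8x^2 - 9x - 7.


Distribute the minus sign:
  (8x^4 - 7x^3 + 7x^2 + 6x - 5)
- (8x^2 - 9x - 7)
Negate second polynomial: -8x^2 + 9x + 7
Add: 8x^4 - 7x^3 - x^2 + 15x + 2


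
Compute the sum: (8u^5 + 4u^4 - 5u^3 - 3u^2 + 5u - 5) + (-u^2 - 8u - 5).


Align terms by degree and add:
  8u^5 + 4u^4 - 5u^3 - 3u^2 + 5u - 5
  -u^2 - 8u - 5
= 8u^5 + 4u^4 - 5u^3 - 4u^2 - 3u - 10


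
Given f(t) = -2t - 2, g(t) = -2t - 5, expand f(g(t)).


Substitute g(t) into f:
f(g(t)) = -2*(-2t - 5) + (-2)
Expand and combine: 4t + 8


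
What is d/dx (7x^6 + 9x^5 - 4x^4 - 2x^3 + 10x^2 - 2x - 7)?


Apply the power rule term by term:
  d/dx(7x^6) = 42x^5
  d/dx(9x^5) = 45x^4
  d/dx(-4x^4) = -16x^3
  d/dx(-2x^3) = -6x^2
  d/dx(10x^2) = 20x
  d/dx(-2x) = -2
  d/dx(-7) = 0
p'(x) = 42x^5 + 45x^4 - 16x^3 - 6x^2 + 20x - 2


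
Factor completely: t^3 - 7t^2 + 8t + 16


Try integer roots (divisors of 16). t=4: p(4)=0.
Divide out (t - 4): quotient is t^2 - 3t - 4.
Factor the quadratic: (t - 4)(t + 1)
Result: (t - 4)(t - 4)(t + 1)


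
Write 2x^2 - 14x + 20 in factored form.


Roots satisfy r1 + r2 = -b/a = 7 and r1*r2 = c/a = 10.
So r1 = 5, r2 = 2.
2x^2 - 14x + 20 = 2(x - r1)(x - r2) = 2(x - 5)(x - 2)


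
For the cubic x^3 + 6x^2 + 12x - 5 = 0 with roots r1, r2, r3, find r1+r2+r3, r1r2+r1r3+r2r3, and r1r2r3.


Monic cubic x^3+bx^2+cx+d=0: sum=-b, pairwise sum=c, product=-d.
b=6, c=12, d=-5
r1+r2+r3 = -6
r1r2+r1r3+r2r3 = 12
r1r2r3 = 5


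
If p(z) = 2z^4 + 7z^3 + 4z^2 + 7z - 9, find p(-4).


Using direct substitution:
  2 * (-4)^4 = 512
  7 * (-4)^3 = -448
  4 * (-4)^2 = 64
  7 * (-4)^1 = -28
  constant: -9
Sum = 512 - 448 + 64 - 28 - 9 = 91


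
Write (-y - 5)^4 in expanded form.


Expand (-y - 5)^4 by repeated multiplication:
  (-y - 5)^2 = y^2 + 10y + 25
  (-y - 5)^3 = -y^3 - 15y^2 - 75y - 125
= y^4 + 20y^3 + 150y^2 + 500y + 625


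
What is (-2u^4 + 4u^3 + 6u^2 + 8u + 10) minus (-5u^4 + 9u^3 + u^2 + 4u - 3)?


Distribute the minus sign:
  (-2u^4 + 4u^3 + 6u^2 + 8u + 10)
- (-5u^4 + 9u^3 + u^2 + 4u - 3)
Negate second polynomial: 5u^4 - 9u^3 - u^2 - 4u + 3
Add: 3u^4 - 5u^3 + 5u^2 + 4u + 13


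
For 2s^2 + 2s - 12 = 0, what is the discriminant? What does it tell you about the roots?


D = b^2 - 4ac = (2)^2 - 4(2)(-12) = 4 + 96 = 100
Since D > 0: two distinct rational roots


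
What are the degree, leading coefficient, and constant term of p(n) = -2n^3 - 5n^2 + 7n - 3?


Highest power of n is 3, with coefficient -2. Constant term is -3.
Degree = 3, leading coefficient = -2, constant term = -3


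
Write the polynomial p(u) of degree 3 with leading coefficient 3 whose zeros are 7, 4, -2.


p(u) = 3(u - 7)(u - 4)(u + 2)
Expand: 3u^3 - 27u^2 + 18u + 168


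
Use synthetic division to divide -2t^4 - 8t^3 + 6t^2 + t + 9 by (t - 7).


Synthetic division with c = 7. Coefficients: -2, -8, 6, 1, 9
Bring down -2.
  -2 * 7 = -14; -14 - 8 = -22
  -22 * 7 = -154; -154 + 6 = -148
  -148 * 7 = -1036; -1036 + 1 = -1035
  -1035 * 7 = -7245; -7245 + 9 = -7236
Quotient: -2t^3 - 22t^2 - 148t - 1035, Remainder: -7236


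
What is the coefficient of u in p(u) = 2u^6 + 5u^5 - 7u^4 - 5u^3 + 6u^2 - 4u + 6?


Read off the coefficient of u: -4


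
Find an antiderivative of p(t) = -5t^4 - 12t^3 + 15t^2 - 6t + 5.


Reverse power rule on each term:
  ∫ -5t^4 dt = -t^5
  ∫ -12t^3 dt = -3t^4
  ∫ 15t^2 dt = 5t^3
  ∫ -6t dt = -3t^2
  ∫ 5 dt = 5t
F(t) = -t^5 - 3t^4 + 5t^3 - 3t^2 + 5t + C


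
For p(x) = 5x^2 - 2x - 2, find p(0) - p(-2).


p(0) = -2
p(-2) = 22
p(0) - p(-2) = -2 - 22 = -24


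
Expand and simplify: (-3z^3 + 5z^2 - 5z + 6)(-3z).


Distribute each term of the first polynomial:
  (-3z^3)(-3z) = 9z^4
  (5z^2)(-3z) = -15z^3
  (-5z)(-3z) = 15z^2
  (6)(-3z) = -18z
Sum: 9z^4 - 15z^3 + 15z^2 - 18z


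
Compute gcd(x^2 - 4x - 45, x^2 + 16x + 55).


Factor each:
  x^2 - 4x - 45 = (x + 5)(x - 9)
  x^2 + 16x + 55 = (x + 5)(x + 11)
Common monic factor: x + 5


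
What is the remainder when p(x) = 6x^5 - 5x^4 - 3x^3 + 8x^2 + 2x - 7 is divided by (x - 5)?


By the Remainder Theorem, the remainder equals p(5):
  6*(5)^5 = 18750
  -5*(5)^4 = -3125
  -3*(5)^3 = -375
  8*(5)^2 = 200
  2*(5)^1 = 10
  constant: -7
Sum: 18750 - 3125 - 375 + 200 + 10 - 7 = 15453


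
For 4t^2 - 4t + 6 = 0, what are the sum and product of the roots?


For at^2+bt+c=0: sum = -b/a, product = c/a.
a=4, b=-4, c=6
Sum = -(-4)/4 = 1
Product = (6)/4 = 3/2


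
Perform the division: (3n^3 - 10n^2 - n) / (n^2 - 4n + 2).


(3n^3 - 10n^2 - n) / (n^2 - 4n + 2)
Step 1: 3n * (n^2 - 4n + 2) = 3n^3 - 12n^2 + 6n; subtract.
Step 2: 2 * (n^2 - 4n + 2) = 2n^2 - 8n + 4; subtract.
Quotient: 3n + 2, Remainder: n - 4


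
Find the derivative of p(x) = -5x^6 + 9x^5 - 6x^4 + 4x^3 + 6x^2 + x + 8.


Apply the power rule term by term:
  d/dx(-5x^6) = -30x^5
  d/dx(9x^5) = 45x^4
  d/dx(-6x^4) = -24x^3
  d/dx(4x^3) = 12x^2
  d/dx(6x^2) = 12x
  d/dx(x) = 1
  d/dx(8) = 0
p'(x) = -30x^5 + 45x^4 - 24x^3 + 12x^2 + 12x + 1


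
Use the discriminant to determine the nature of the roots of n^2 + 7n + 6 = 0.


D = b^2 - 4ac = (7)^2 - 4(1)(6) = 49 - 24 = 25
Since D > 0: two distinct rational roots


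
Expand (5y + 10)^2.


Expand (5y + 10)^2 by repeated multiplication:
= 25y^2 + 100y + 100


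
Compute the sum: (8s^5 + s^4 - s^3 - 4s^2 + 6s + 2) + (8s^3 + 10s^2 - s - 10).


Align terms by degree and add:
  8s^5 + s^4 - s^3 - 4s^2 + 6s + 2
+ 8s^3 + 10s^2 - s - 10
= 8s^5 + s^4 + 7s^3 + 6s^2 + 5s - 8


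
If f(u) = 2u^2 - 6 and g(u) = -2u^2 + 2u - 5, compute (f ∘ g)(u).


Substitute g(u) into f:
f(g(u)) = 2*(-2u^2 + 2u - 5)^2 + (-6)
(-2u^2 + 2u - 5)^2 = 4u^4 - 8u^3 + 24u^2 - 20u + 25
Expand and combine: 8u^4 - 16u^3 + 48u^2 - 40u + 44


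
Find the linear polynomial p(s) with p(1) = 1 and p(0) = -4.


p(s) = ms + b. Using p(1)=1, p(0)=-4:
m = (1 + 4)/(1) = 5/1 = 5
b = 1 - m*(1) = 1 - 5 = -4
p(s) = 5s - 4


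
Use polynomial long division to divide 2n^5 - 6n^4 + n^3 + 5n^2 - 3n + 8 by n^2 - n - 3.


(2n^5 - 6n^4 + n^3 + 5n^2 - 3n + 8) / (n^2 - n - 3)
Step 1: 2n^3 * (n^2 - n - 3) = 2n^5 - 2n^4 - 6n^3; subtract.
Step 2: -4n^2 * (n^2 - n - 3) = -4n^4 + 4n^3 + 12n^2; subtract.
Step 3: 3n * (n^2 - n - 3) = 3n^3 - 3n^2 - 9n; subtract.
Step 4: -4 * (n^2 - n - 3) = -4n^2 + 4n + 12; subtract.
Quotient: 2n^3 - 4n^2 + 3n - 4, Remainder: 2n - 4


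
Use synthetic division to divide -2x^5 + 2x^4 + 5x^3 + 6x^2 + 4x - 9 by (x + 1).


Synthetic division with c = -1. Coefficients: -2, 2, 5, 6, 4, -9
Bring down -2.
  -2 * -1 = 2; 2 + 2 = 4
  4 * -1 = -4; -4 + 5 = 1
  1 * -1 = -1; -1 + 6 = 5
  5 * -1 = -5; -5 + 4 = -1
  -1 * -1 = 1; 1 - 9 = -8
Quotient: -2x^4 + 4x^3 + x^2 + 5x - 1, Remainder: -8


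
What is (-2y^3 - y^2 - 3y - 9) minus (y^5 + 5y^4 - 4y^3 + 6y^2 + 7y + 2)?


Distribute the minus sign:
  (-2y^3 - y^2 - 3y - 9)
- (y^5 + 5y^4 - 4y^3 + 6y^2 + 7y + 2)
Negate second polynomial: -y^5 - 5y^4 + 4y^3 - 6y^2 - 7y - 2
Add: -y^5 - 5y^4 + 2y^3 - 7y^2 - 10y - 11


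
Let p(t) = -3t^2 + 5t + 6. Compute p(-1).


Using direct substitution:
  -3 * (-1)^2 = -3
  5 * (-1)^1 = -5
  constant: 6
Sum = -3 - 5 + 6 = -2


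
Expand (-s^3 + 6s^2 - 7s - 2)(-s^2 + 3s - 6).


Distribute each term of the first polynomial:
  (-s^3)(-s^2 + 3s - 6) = s^5 - 3s^4 + 6s^3
  (6s^2)(-s^2 + 3s - 6) = -6s^4 + 18s^3 - 36s^2
  (-7s)(-s^2 + 3s - 6) = 7s^3 - 21s^2 + 42s
  (-2)(-s^2 + 3s - 6) = 2s^2 - 6s + 12
Sum: s^5 - 9s^4 + 31s^3 - 55s^2 + 36s + 12


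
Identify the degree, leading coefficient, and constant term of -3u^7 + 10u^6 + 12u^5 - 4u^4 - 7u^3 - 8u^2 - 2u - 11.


Highest power of u is 7, with coefficient -3. Constant term is -11.
Degree = 7, leading coefficient = -3, constant term = -11


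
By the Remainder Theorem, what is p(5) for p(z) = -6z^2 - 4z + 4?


By the Remainder Theorem, the remainder equals p(5):
  -6*(5)^2 = -150
  -4*(5)^1 = -20
  constant: 4
Sum: -150 - 20 + 4 = -166


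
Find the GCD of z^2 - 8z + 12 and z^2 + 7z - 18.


Factor each:
  z^2 - 8z + 12 = (z - 2)(z - 6)
  z^2 + 7z - 18 = (z - 2)(z + 9)
Common monic factor: z - 2


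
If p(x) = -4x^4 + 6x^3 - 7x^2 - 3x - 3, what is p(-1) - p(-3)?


p(-1) = -17
p(-3) = -543
p(-1) - p(-3) = -17 + 543 = 526


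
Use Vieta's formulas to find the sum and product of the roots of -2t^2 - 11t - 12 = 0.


For at^2+bt+c=0: sum = -b/a, product = c/a.
a=-2, b=-11, c=-12
Sum = -(-11)/-2 = -11/2
Product = (-12)/-2 = 6


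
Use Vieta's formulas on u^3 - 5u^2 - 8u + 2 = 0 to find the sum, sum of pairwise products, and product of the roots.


Monic cubic u^3+bu^2+cu+d=0: sum=-b, pairwise sum=c, product=-d.
b=-5, c=-8, d=2
r1+r2+r3 = 5
r1r2+r1r3+r2r3 = -8
r1r2r3 = -2


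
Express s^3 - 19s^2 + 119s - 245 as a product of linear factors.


Try integer roots (divisors of -245). s=7: p(7)=0.
Divide out (s - 7): quotient is s^2 - 12s + 35.
Factor the quadratic: (s - 7)(s - 5)
Result: (s - 7)(s - 7)(s - 5)


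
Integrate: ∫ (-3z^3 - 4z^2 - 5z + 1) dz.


Reverse power rule on each term:
  ∫ -3z^3 dz = -(3/4)z^4
  ∫ -4z^2 dz = -(4/3)z^3
  ∫ -5z dz = -(5/2)z^2
  ∫ 1 dz = z
F(z) = -(3/4)z^4 - (4/3)z^3 - (5/2)z^2 + z + C


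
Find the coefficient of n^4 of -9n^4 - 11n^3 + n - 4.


Read off the coefficient of n^4: -9


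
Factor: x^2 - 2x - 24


Roots satisfy r1 + r2 = -b/a = 2 and r1*r2 = c/a = -24.
So r1 = -4, r2 = 6.
x^2 - 2x - 24 = (x - r1)(x - r2) = (x + 4)(x - 6)


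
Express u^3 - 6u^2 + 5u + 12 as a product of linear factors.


Try integer roots (divisors of 12). u=3: p(3)=0.
Divide out (u - 3): quotient is u^2 - 3u - 4.
Factor the quadratic: (u - 4)(u + 1)
Result: (u - 3)(u - 4)(u + 1)


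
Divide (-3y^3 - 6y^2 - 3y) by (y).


(-3y^3 - 6y^2 - 3y) / (y)
Step 1: -3y^2 * (y) = -3y^3; subtract.
Step 2: -6y * (y) = -6y^2; subtract.
Step 3: -3 * (y) = -3y; subtract.
Quotient: -3y^2 - 6y - 3, Remainder: 0


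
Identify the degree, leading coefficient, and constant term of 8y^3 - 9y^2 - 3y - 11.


Highest power of y is 3, with coefficient 8. Constant term is -11.
Degree = 3, leading coefficient = 8, constant term = -11


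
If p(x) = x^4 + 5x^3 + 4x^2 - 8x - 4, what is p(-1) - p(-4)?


p(-1) = 4
p(-4) = 28
p(-1) - p(-4) = 4 - 28 = -24


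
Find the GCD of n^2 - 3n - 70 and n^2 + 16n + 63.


Factor each:
  n^2 - 3n - 70 = (n + 7)(n - 10)
  n^2 + 16n + 63 = (n + 7)(n + 9)
Common monic factor: n + 7


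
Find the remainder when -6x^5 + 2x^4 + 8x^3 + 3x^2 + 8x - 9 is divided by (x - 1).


By the Remainder Theorem, the remainder equals p(1):
  -6*(1)^5 = -6
  2*(1)^4 = 2
  8*(1)^3 = 8
  3*(1)^2 = 3
  8*(1)^1 = 8
  constant: -9
Sum: -6 + 2 + 8 + 3 + 8 - 9 = 6


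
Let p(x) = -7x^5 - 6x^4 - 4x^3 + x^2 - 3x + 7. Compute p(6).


Using direct substitution:
  -7 * (6)^5 = -54432
  -6 * (6)^4 = -7776
  -4 * (6)^3 = -864
  1 * (6)^2 = 36
  -3 * (6)^1 = -18
  constant: 7
Sum = -54432 - 7776 - 864 + 36 - 18 + 7 = -63047


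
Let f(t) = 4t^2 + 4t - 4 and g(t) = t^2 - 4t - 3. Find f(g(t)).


Substitute g(t) into f:
f(g(t)) = 4*(t^2 - 4t - 3)^2 + 4*(t^2 - 4t - 3) + (-4)
(t^2 - 4t - 3)^2 = t^4 - 8t^3 + 10t^2 + 24t + 9
Expand and combine: 4t^4 - 32t^3 + 44t^2 + 80t + 20


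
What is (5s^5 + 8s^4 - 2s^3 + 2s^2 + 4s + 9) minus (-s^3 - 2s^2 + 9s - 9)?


Distribute the minus sign:
  (5s^5 + 8s^4 - 2s^3 + 2s^2 + 4s + 9)
- (-s^3 - 2s^2 + 9s - 9)
Negate second polynomial: s^3 + 2s^2 - 9s + 9
Add: 5s^5 + 8s^4 - s^3 + 4s^2 - 5s + 18


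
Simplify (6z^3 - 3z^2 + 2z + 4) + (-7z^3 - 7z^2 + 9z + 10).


Align terms by degree and add:
  6z^3 - 3z^2 + 2z + 4
  -7z^3 - 7z^2 + 9z + 10
= -z^3 - 10z^2 + 11z + 14


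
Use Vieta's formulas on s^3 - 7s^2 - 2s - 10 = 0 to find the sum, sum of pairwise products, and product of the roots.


Monic cubic s^3+bs^2+cs+d=0: sum=-b, pairwise sum=c, product=-d.
b=-7, c=-2, d=-10
r1+r2+r3 = 7
r1r2+r1r3+r2r3 = -2
r1r2r3 = 10


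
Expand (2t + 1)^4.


Expand (2t + 1)^4 by repeated multiplication:
  (2t + 1)^2 = 4t^2 + 4t + 1
  (2t + 1)^3 = 8t^3 + 12t^2 + 6t + 1
= 16t^4 + 32t^3 + 24t^2 + 8t + 1


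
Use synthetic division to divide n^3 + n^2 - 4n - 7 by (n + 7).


Synthetic division with c = -7. Coefficients: 1, 1, -4, -7
Bring down 1.
  1 * -7 = -7; -7 + 1 = -6
  -6 * -7 = 42; 42 - 4 = 38
  38 * -7 = -266; -266 - 7 = -273
Quotient: n^2 - 6n + 38, Remainder: -273


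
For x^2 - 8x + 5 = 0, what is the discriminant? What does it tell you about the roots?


D = b^2 - 4ac = (-8)^2 - 4(1)(5) = 64 - 20 = 44
Since D > 0: two distinct irrational roots


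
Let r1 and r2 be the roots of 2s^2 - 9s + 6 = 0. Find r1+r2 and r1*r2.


For as^2+bs+c=0: sum = -b/a, product = c/a.
a=2, b=-9, c=6
Sum = -(-9)/2 = 9/2
Product = (6)/2 = 3


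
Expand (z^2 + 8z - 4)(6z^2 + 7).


Distribute each term of the first polynomial:
  (z^2)(6z^2 + 7) = 6z^4 + 7z^2
  (8z)(6z^2 + 7) = 48z^3 + 56z
  (-4)(6z^2 + 7) = -24z^2 - 28
Sum: 6z^4 + 48z^3 - 17z^2 + 56z - 28


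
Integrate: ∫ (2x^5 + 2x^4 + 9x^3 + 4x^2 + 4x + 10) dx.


Reverse power rule on each term:
  ∫ 2x^5 dx = (1/3)x^6
  ∫ 2x^4 dx = (2/5)x^5
  ∫ 9x^3 dx = (9/4)x^4
  ∫ 4x^2 dx = (4/3)x^3
  ∫ 4x dx = 2x^2
  ∫ 10 dx = 10x
F(x) = (1/3)x^6 + (2/5)x^5 + (9/4)x^4 + (4/3)x^3 + 2x^2 + 10x + C


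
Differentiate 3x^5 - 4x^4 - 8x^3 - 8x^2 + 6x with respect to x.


Apply the power rule term by term:
  d/dx(3x^5) = 15x^4
  d/dx(-4x^4) = -16x^3
  d/dx(-8x^3) = -24x^2
  d/dx(-8x^2) = -16x
  d/dx(6x) = 6
p'(x) = 15x^4 - 16x^3 - 24x^2 - 16x + 6


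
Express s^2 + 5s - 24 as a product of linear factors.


Roots satisfy r1 + r2 = -b/a = -5 and r1*r2 = c/a = -24.
So r1 = -8, r2 = 3.
s^2 + 5s - 24 = (s - r1)(s - r2) = (s + 8)(s - 3)


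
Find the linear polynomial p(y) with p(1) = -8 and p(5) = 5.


p(y) = my + b. Using p(1)=-8, p(5)=5:
m = (-8 - 5)/(1 - 5) = -13/-4 = 13/4
b = -8 - m*(1) = -8 - 13/4 = -45/4
p(y) = (13/4)y - (45/4)


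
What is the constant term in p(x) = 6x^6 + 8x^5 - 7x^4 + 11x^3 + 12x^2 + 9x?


Read off the constant term: 0


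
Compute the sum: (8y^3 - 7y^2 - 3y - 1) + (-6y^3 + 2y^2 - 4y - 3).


Align terms by degree and add:
  8y^3 - 7y^2 - 3y - 1
  -6y^3 + 2y^2 - 4y - 3
= 2y^3 - 5y^2 - 7y - 4


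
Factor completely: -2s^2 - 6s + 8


Roots satisfy r1 + r2 = -b/a = -3 and r1*r2 = c/a = -4.
So r1 = -4, r2 = 1.
-2s^2 - 6s + 8 = -2(s - r1)(s - r2) = -2(s + 4)(s - 1)


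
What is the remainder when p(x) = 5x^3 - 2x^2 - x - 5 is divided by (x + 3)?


By the Remainder Theorem, the remainder equals p(-3):
  5*(-3)^3 = -135
  -2*(-3)^2 = -18
  -1*(-3)^1 = 3
  constant: -5
Sum: -135 - 18 + 3 - 5 = -155


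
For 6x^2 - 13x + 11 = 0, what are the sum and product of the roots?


For ax^2+bx+c=0: sum = -b/a, product = c/a.
a=6, b=-13, c=11
Sum = -(-13)/6 = 13/6
Product = (11)/6 = 11/6


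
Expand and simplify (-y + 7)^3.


Expand (-y + 7)^3 by repeated multiplication:
  (-y + 7)^2 = y^2 - 14y + 49
= -y^3 + 21y^2 - 147y + 343


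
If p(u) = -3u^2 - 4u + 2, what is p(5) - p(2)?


p(5) = -93
p(2) = -18
p(5) - p(2) = -93 + 18 = -75


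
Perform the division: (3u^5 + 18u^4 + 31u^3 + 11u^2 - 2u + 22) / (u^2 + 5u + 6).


(3u^5 + 18u^4 + 31u^3 + 11u^2 - 2u + 22) / (u^2 + 5u + 6)
Step 1: 3u^3 * (u^2 + 5u + 6) = 3u^5 + 15u^4 + 18u^3; subtract.
Step 2: 3u^2 * (u^2 + 5u + 6) = 3u^4 + 15u^3 + 18u^2; subtract.
Step 3: -2u * (u^2 + 5u + 6) = -2u^3 - 10u^2 - 12u; subtract.
Step 4: 3 * (u^2 + 5u + 6) = 3u^2 + 15u + 18; subtract.
Quotient: 3u^3 + 3u^2 - 2u + 3, Remainder: -5u + 4


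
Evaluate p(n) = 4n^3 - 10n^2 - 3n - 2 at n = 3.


Using direct substitution:
  4 * (3)^3 = 108
  -10 * (3)^2 = -90
  -3 * (3)^1 = -9
  constant: -2
Sum = 108 - 90 - 9 - 2 = 7


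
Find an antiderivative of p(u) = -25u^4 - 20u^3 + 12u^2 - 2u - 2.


Reverse power rule on each term:
  ∫ -25u^4 du = -5u^5
  ∫ -20u^3 du = -5u^4
  ∫ 12u^2 du = 4u^3
  ∫ -2u du = -u^2
  ∫ -2 du = -2u
F(u) = -5u^5 - 5u^4 + 4u^3 - u^2 - 2u + C


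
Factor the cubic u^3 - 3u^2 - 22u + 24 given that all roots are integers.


Try integer roots (divisors of 24). u=1: p(1)=0.
Divide out (u - 1): quotient is u^2 - 2u - 24.
Factor the quadratic: (u + 4)(u - 6)
Result: (u - 1)(u + 4)(u - 6)


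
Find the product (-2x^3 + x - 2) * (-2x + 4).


Distribute each term of the first polynomial:
  (-2x^3)(-2x + 4) = 4x^4 - 8x^3
  (x)(-2x + 4) = -2x^2 + 4x
  (-2)(-2x + 4) = 4x - 8
Sum: 4x^4 - 8x^3 - 2x^2 + 8x - 8


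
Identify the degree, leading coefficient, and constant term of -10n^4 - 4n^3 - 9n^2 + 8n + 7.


Highest power of n is 4, with coefficient -10. Constant term is 7.
Degree = 4, leading coefficient = -10, constant term = 7


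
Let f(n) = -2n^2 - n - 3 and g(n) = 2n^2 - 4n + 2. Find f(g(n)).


Substitute g(n) into f:
f(g(n)) = -2*(2n^2 - 4n + 2)^2 + (-1)*(2n^2 - 4n + 2) + (-3)
(2n^2 - 4n + 2)^2 = 4n^4 - 16n^3 + 24n^2 - 16n + 4
Expand and combine: -8n^4 + 32n^3 - 50n^2 + 36n - 13


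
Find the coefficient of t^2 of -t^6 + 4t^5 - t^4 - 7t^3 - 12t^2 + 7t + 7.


Read off the coefficient of t^2: -12


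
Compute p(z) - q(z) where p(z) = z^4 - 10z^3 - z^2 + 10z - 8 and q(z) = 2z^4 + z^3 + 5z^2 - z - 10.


Distribute the minus sign:
  (z^4 - 10z^3 - z^2 + 10z - 8)
- (2z^4 + z^3 + 5z^2 - z - 10)
Negate second polynomial: -2z^4 - z^3 - 5z^2 + z + 10
Add: -z^4 - 11z^3 - 6z^2 + 11z + 2


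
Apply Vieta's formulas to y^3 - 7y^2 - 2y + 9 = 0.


Monic cubic y^3+by^2+cy+d=0: sum=-b, pairwise sum=c, product=-d.
b=-7, c=-2, d=9
r1+r2+r3 = 7
r1r2+r1r3+r2r3 = -2
r1r2r3 = -9


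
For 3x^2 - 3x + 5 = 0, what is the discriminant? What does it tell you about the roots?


D = b^2 - 4ac = (-3)^2 - 4(3)(5) = 9 - 60 = -51
Since D < 0: two complex conjugate roots (no real roots)


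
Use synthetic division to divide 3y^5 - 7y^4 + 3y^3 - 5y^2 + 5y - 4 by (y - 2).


Synthetic division with c = 2. Coefficients: 3, -7, 3, -5, 5, -4
Bring down 3.
  3 * 2 = 6; 6 - 7 = -1
  -1 * 2 = -2; -2 + 3 = 1
  1 * 2 = 2; 2 - 5 = -3
  -3 * 2 = -6; -6 + 5 = -1
  -1 * 2 = -2; -2 - 4 = -6
Quotient: 3y^4 - y^3 + y^2 - 3y - 1, Remainder: -6


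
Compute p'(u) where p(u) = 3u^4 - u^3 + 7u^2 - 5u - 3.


Apply the power rule term by term:
  d/du(3u^4) = 12u^3
  d/du(-u^3) = -3u^2
  d/du(7u^2) = 14u
  d/du(-5u) = -5
  d/du(-3) = 0
p'(u) = 12u^3 - 3u^2 + 14u - 5


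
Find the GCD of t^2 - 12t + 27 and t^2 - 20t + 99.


Factor each:
  t^2 - 12t + 27 = (t - 9)(t - 3)
  t^2 - 20t + 99 = (t - 9)(t - 11)
Common monic factor: t - 9


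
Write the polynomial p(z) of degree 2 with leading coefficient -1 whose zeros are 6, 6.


p(z) = -(z - 6)(z - 6)
Expand: -z^2 + 12z - 36


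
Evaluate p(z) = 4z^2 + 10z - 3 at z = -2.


Using direct substitution:
  4 * (-2)^2 = 16
  10 * (-2)^1 = -20
  constant: -3
Sum = 16 - 20 - 3 = -7


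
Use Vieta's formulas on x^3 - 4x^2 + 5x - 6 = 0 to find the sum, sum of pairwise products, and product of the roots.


Monic cubic x^3+bx^2+cx+d=0: sum=-b, pairwise sum=c, product=-d.
b=-4, c=5, d=-6
r1+r2+r3 = 4
r1r2+r1r3+r2r3 = 5
r1r2r3 = 6


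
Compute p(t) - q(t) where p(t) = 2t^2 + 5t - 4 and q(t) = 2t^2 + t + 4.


Distribute the minus sign:
  (2t^2 + 5t - 4)
- (2t^2 + t + 4)
Negate second polynomial: -2t^2 - t - 4
Add: 4t - 8


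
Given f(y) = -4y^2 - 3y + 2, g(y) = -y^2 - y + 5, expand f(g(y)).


Substitute g(y) into f:
f(g(y)) = -4*(-y^2 - y + 5)^2 + (-3)*(-y^2 - y + 5) + 2
(-y^2 - y + 5)^2 = y^4 + 2y^3 - 9y^2 - 10y + 25
Expand and combine: -4y^4 - 8y^3 + 39y^2 + 43y - 113


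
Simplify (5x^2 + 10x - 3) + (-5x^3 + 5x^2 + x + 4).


Align terms by degree and add:
  5x^2 + 10x - 3
  -5x^3 + 5x^2 + x + 4
= -5x^3 + 10x^2 + 11x + 1


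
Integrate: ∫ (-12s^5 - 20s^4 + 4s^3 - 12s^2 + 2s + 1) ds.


Reverse power rule on each term:
  ∫ -12s^5 ds = -2s^6
  ∫ -20s^4 ds = -4s^5
  ∫ 4s^3 ds = s^4
  ∫ -12s^2 ds = -4s^3
  ∫ 2s ds = s^2
  ∫ 1 ds = s
F(s) = -2s^6 - 4s^5 + s^4 - 4s^3 + s^2 + s + C


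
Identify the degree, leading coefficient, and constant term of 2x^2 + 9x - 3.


Highest power of x is 2, with coefficient 2. Constant term is -3.
Degree = 2, leading coefficient = 2, constant term = -3


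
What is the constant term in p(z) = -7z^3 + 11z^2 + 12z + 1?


Read off the constant term: 1


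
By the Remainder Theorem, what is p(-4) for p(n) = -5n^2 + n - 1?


By the Remainder Theorem, the remainder equals p(-4):
  -5*(-4)^2 = -80
  1*(-4)^1 = -4
  constant: -1
Sum: -80 - 4 - 1 = -85


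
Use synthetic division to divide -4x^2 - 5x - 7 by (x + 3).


Synthetic division with c = -3. Coefficients: -4, -5, -7
Bring down -4.
  -4 * -3 = 12; 12 - 5 = 7
  7 * -3 = -21; -21 - 7 = -28
Quotient: -4x + 7, Remainder: -28


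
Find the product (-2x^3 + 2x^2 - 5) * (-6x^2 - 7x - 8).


Distribute each term of the first polynomial:
  (-2x^3)(-6x^2 - 7x - 8) = 12x^5 + 14x^4 + 16x^3
  (2x^2)(-6x^2 - 7x - 8) = -12x^4 - 14x^3 - 16x^2
  (-5)(-6x^2 - 7x - 8) = 30x^2 + 35x + 40
Sum: 12x^5 + 2x^4 + 2x^3 + 14x^2 + 35x + 40


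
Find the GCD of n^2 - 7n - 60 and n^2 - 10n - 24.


Factor each:
  n^2 - 7n - 60 = (n - 12)(n + 5)
  n^2 - 10n - 24 = (n - 12)(n + 2)
Common monic factor: n - 12


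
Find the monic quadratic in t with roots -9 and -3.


p(t) = (t + 9)(t + 3)
Expand: t^2 + 12t + 27


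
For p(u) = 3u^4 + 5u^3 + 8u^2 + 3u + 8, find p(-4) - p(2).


p(-4) = 572
p(2) = 134
p(-4) - p(2) = 572 - 134 = 438


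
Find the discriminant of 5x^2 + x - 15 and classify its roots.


D = b^2 - 4ac = (1)^2 - 4(5)(-15) = 1 + 300 = 301
Since D > 0: two distinct irrational roots


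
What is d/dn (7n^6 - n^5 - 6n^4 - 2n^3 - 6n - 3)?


Apply the power rule term by term:
  d/dn(7n^6) = 42n^5
  d/dn(-n^5) = -5n^4
  d/dn(-6n^4) = -24n^3
  d/dn(-2n^3) = -6n^2
  d/dn(-6n) = -6
  d/dn(-3) = 0
p'(n) = 42n^5 - 5n^4 - 24n^3 - 6n^2 - 6


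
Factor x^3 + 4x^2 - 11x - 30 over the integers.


Try integer roots (divisors of -30). x=3: p(3)=0.
Divide out (x - 3): quotient is x^2 + 7x + 10.
Factor the quadratic: (x + 2)(x + 5)
Result: (x - 3)(x + 2)(x + 5)


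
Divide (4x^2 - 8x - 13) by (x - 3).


(4x^2 - 8x - 13) / (x - 3)
Step 1: 4x * (x - 3) = 4x^2 - 12x; subtract.
Step 2: 4 * (x - 3) = 4x - 12; subtract.
Quotient: 4x + 4, Remainder: -1


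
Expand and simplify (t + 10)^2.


Expand (t + 10)^2 by repeated multiplication:
= t^2 + 20t + 100


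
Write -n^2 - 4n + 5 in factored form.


Roots satisfy r1 + r2 = -b/a = -4 and r1*r2 = c/a = -5.
So r1 = 1, r2 = -5.
-n^2 - 4n + 5 = -(n - r1)(n - r2) = -(n - 1)(n + 5)


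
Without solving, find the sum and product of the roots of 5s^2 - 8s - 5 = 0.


For as^2+bs+c=0: sum = -b/a, product = c/a.
a=5, b=-8, c=-5
Sum = -(-8)/5 = 8/5
Product = (-5)/5 = -1


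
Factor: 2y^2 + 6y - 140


Roots satisfy r1 + r2 = -b/a = -3 and r1*r2 = c/a = -70.
So r1 = -10, r2 = 7.
2y^2 + 6y - 140 = 2(y - r1)(y - r2) = 2(y + 10)(y - 7)


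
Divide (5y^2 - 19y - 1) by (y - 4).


(5y^2 - 19y - 1) / (y - 4)
Step 1: 5y * (y - 4) = 5y^2 - 20y; subtract.
Step 2: 1 * (y - 4) = y - 4; subtract.
Quotient: 5y + 1, Remainder: 3


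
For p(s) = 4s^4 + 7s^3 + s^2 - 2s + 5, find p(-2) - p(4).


p(-2) = 21
p(4) = 1485
p(-2) - p(4) = 21 - 1485 = -1464


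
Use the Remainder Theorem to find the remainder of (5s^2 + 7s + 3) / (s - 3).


By the Remainder Theorem, the remainder equals p(3):
  5*(3)^2 = 45
  7*(3)^1 = 21
  constant: 3
Sum: 45 + 21 + 3 = 69


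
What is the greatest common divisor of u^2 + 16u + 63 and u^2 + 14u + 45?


Factor each:
  u^2 + 16u + 63 = (u + 9)(u + 7)
  u^2 + 14u + 45 = (u + 9)(u + 5)
Common monic factor: u + 9


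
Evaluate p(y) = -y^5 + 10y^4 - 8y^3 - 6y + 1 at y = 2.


Using direct substitution:
  -1 * (2)^5 = -32
  10 * (2)^4 = 160
  -8 * (2)^3 = -64
  0 * (2)^2 = 0
  -6 * (2)^1 = -12
  constant: 1
Sum = -32 + 160 - 64 + 0 - 12 + 1 = 53


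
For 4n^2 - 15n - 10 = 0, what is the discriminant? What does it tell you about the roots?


D = b^2 - 4ac = (-15)^2 - 4(4)(-10) = 225 + 160 = 385
Since D > 0: two distinct irrational roots


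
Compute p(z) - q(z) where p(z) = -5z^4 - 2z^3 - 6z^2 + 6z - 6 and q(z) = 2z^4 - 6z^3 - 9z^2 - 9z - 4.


Distribute the minus sign:
  (-5z^4 - 2z^3 - 6z^2 + 6z - 6)
- (2z^4 - 6z^3 - 9z^2 - 9z - 4)
Negate second polynomial: -2z^4 + 6z^3 + 9z^2 + 9z + 4
Add: -7z^4 + 4z^3 + 3z^2 + 15z - 2


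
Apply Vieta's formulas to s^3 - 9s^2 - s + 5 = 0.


Monic cubic s^3+bs^2+cs+d=0: sum=-b, pairwise sum=c, product=-d.
b=-9, c=-1, d=5
r1+r2+r3 = 9
r1r2+r1r3+r2r3 = -1
r1r2r3 = -5


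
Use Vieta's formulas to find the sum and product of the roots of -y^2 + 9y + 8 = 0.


For ay^2+by+c=0: sum = -b/a, product = c/a.
a=-1, b=9, c=8
Sum = -(9)/-1 = 9
Product = (8)/-1 = -8


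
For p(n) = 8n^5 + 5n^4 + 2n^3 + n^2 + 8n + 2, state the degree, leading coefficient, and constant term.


Highest power of n is 5, with coefficient 8. Constant term is 2.
Degree = 5, leading coefficient = 8, constant term = 2


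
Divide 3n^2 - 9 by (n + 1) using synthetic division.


Synthetic division with c = -1. Coefficients: 3, 0, -9
Bring down 3.
  3 * -1 = -3; -3 + 0 = -3
  -3 * -1 = 3; 3 - 9 = -6
Quotient: 3n - 3, Remainder: -6


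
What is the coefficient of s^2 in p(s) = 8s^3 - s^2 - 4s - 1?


Read off the coefficient of s^2: -1


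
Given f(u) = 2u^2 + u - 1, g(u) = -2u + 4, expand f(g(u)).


Substitute g(u) into f:
f(g(u)) = 2*(-2u + 4)^2 + 1*(-2u + 4) + (-1)
(-2u + 4)^2 = 4u^2 - 16u + 16
Expand and combine: 8u^2 - 34u + 35


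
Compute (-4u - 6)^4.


Expand (-4u - 6)^4 by repeated multiplication:
  (-4u - 6)^2 = 16u^2 + 48u + 36
  (-4u - 6)^3 = -64u^3 - 288u^2 - 432u - 216
= 256u^4 + 1536u^3 + 3456u^2 + 3456u + 1296


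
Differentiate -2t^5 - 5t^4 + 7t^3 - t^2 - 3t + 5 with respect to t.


Apply the power rule term by term:
  d/dt(-2t^5) = -10t^4
  d/dt(-5t^4) = -20t^3
  d/dt(7t^3) = 21t^2
  d/dt(-t^2) = -2t
  d/dt(-3t) = -3
  d/dt(5) = 0
p'(t) = -10t^4 - 20t^3 + 21t^2 - 2t - 3


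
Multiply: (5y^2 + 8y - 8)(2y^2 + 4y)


Distribute each term of the first polynomial:
  (5y^2)(2y^2 + 4y) = 10y^4 + 20y^3
  (8y)(2y^2 + 4y) = 16y^3 + 32y^2
  (-8)(2y^2 + 4y) = -16y^2 - 32y
Sum: 10y^4 + 36y^3 + 16y^2 - 32y


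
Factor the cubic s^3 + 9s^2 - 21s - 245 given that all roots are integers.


Try integer roots (divisors of -245). s=5: p(5)=0.
Divide out (s - 5): quotient is s^2 + 14s + 49.
Factor the quadratic: (s + 7)(s + 7)
Result: (s - 5)(s + 7)(s + 7)


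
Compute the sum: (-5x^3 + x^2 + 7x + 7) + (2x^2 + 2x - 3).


Align terms by degree and add:
  -5x^3 + x^2 + 7x + 7
+ 2x^2 + 2x - 3
= -5x^3 + 3x^2 + 9x + 4


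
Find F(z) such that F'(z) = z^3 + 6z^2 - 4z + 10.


Reverse power rule on each term:
  ∫ z^3 dz = (1/4)z^4
  ∫ 6z^2 dz = 2z^3
  ∫ -4z dz = -2z^2
  ∫ 10 dz = 10z
F(z) = (1/4)z^4 + 2z^3 - 2z^2 + 10z + C


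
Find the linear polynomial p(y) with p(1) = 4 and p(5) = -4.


p(y) = my + b. Using p(1)=4, p(5)=-4:
m = (4 + 4)/(1 - 5) = 8/-4 = -2
b = 4 - m*(1) = 4 + 2 = 6
p(y) = -2y + 6


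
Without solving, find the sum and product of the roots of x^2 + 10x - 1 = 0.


For ax^2+bx+c=0: sum = -b/a, product = c/a.
a=1, b=10, c=-1
Sum = -(10)/1 = -10
Product = (-1)/1 = -1


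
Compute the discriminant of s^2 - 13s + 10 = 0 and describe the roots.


D = b^2 - 4ac = (-13)^2 - 4(1)(10) = 169 - 40 = 129
Since D > 0: two distinct irrational roots


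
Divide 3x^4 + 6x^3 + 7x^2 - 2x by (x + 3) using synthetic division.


Synthetic division with c = -3. Coefficients: 3, 6, 7, -2, 0
Bring down 3.
  3 * -3 = -9; -9 + 6 = -3
  -3 * -3 = 9; 9 + 7 = 16
  16 * -3 = -48; -48 - 2 = -50
  -50 * -3 = 150; 150 + 0 = 150
Quotient: 3x^3 - 3x^2 + 16x - 50, Remainder: 150


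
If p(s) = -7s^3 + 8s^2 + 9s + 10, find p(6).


Using direct substitution:
  -7 * (6)^3 = -1512
  8 * (6)^2 = 288
  9 * (6)^1 = 54
  constant: 10
Sum = -1512 + 288 + 54 + 10 = -1160


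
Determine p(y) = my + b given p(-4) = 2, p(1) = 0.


p(y) = my + b. Using p(-4)=2, p(1)=0:
m = (2)/(-4 - 1) = 2/-5 = -2/5
b = 2 - m*(-4) = 2 - 8/5 = 2/5
p(y) = -(2/5)y + (2/5)


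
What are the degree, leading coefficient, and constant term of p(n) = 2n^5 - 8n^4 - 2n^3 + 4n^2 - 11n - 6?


Highest power of n is 5, with coefficient 2. Constant term is -6.
Degree = 5, leading coefficient = 2, constant term = -6


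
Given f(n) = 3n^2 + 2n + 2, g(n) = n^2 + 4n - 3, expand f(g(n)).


Substitute g(n) into f:
f(g(n)) = 3*(n^2 + 4n - 3)^2 + 2*(n^2 + 4n - 3) + 2
(n^2 + 4n - 3)^2 = n^4 + 8n^3 + 10n^2 - 24n + 9
Expand and combine: 3n^4 + 24n^3 + 32n^2 - 64n + 23


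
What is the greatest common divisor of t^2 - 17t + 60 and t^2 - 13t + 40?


Factor each:
  t^2 - 17t + 60 = (t - 5)(t - 12)
  t^2 - 13t + 40 = (t - 5)(t - 8)
Common monic factor: t - 5


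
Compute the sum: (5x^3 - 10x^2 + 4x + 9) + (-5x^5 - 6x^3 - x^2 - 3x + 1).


Align terms by degree and add:
  5x^3 - 10x^2 + 4x + 9
  -5x^5 - 6x^3 - x^2 - 3x + 1
= -5x^5 - x^3 - 11x^2 + x + 10


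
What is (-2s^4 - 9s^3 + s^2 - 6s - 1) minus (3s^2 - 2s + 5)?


Distribute the minus sign:
  (-2s^4 - 9s^3 + s^2 - 6s - 1)
- (3s^2 - 2s + 5)
Negate second polynomial: -3s^2 + 2s - 5
Add: -2s^4 - 9s^3 - 2s^2 - 4s - 6


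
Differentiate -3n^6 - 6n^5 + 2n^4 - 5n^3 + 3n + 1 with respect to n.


Apply the power rule term by term:
  d/dn(-3n^6) = -18n^5
  d/dn(-6n^5) = -30n^4
  d/dn(2n^4) = 8n^3
  d/dn(-5n^3) = -15n^2
  d/dn(3n) = 3
  d/dn(1) = 0
p'(n) = -18n^5 - 30n^4 + 8n^3 - 15n^2 + 3


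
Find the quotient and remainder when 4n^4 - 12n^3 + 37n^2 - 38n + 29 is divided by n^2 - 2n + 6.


(4n^4 - 12n^3 + 37n^2 - 38n + 29) / (n^2 - 2n + 6)
Step 1: 4n^2 * (n^2 - 2n + 6) = 4n^4 - 8n^3 + 24n^2; subtract.
Step 2: -4n * (n^2 - 2n + 6) = -4n^3 + 8n^2 - 24n; subtract.
Step 3: 5 * (n^2 - 2n + 6) = 5n^2 - 10n + 30; subtract.
Quotient: 4n^2 - 4n + 5, Remainder: -4n - 1


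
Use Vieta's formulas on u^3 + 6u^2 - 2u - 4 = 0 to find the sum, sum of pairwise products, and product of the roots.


Monic cubic u^3+bu^2+cu+d=0: sum=-b, pairwise sum=c, product=-d.
b=6, c=-2, d=-4
r1+r2+r3 = -6
r1r2+r1r3+r2r3 = -2
r1r2r3 = 4


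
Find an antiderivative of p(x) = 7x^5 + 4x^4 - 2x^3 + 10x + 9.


Reverse power rule on each term:
  ∫ 7x^5 dx = (7/6)x^6
  ∫ 4x^4 dx = (4/5)x^5
  ∫ -2x^3 dx = -(1/2)x^4
  ∫ 10x dx = 5x^2
  ∫ 9 dx = 9x
F(x) = (7/6)x^6 + (4/5)x^5 - (1/2)x^4 + 5x^2 + 9x + C


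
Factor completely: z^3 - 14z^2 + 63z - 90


Try integer roots (divisors of -90). z=5: p(5)=0.
Divide out (z - 5): quotient is z^2 - 9z + 18.
Factor the quadratic: (z - 6)(z - 3)
Result: (z - 5)(z - 6)(z - 3)


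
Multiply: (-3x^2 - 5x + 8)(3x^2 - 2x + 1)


Distribute each term of the first polynomial:
  (-3x^2)(3x^2 - 2x + 1) = -9x^4 + 6x^3 - 3x^2
  (-5x)(3x^2 - 2x + 1) = -15x^3 + 10x^2 - 5x
  (8)(3x^2 - 2x + 1) = 24x^2 - 16x + 8
Sum: -9x^4 - 9x^3 + 31x^2 - 21x + 8


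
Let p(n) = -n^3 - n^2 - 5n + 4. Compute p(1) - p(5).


p(1) = -3
p(5) = -171
p(1) - p(5) = -3 + 171 = 168


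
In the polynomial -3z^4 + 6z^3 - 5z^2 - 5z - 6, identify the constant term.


Read off the constant term: -6


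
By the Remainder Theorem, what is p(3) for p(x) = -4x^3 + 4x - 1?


By the Remainder Theorem, the remainder equals p(3):
  -4*(3)^3 = -108
  0*(3)^2 = 0
  4*(3)^1 = 12
  constant: -1
Sum: -108 + 0 + 12 - 1 = -97


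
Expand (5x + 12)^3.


Expand (5x + 12)^3 by repeated multiplication:
  (5x + 12)^2 = 25x^2 + 120x + 144
= 125x^3 + 900x^2 + 2160x + 1728


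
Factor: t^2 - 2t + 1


Roots satisfy r1 + r2 = -b/a = 2 and r1*r2 = c/a = 1.
So r1 = 1, r2 = 1.
t^2 - 2t + 1 = (t - r1)(t - r2) = (t - 1)(t - 1)


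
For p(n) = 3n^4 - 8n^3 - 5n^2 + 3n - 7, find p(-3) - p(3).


p(-3) = 398
p(3) = -16
p(-3) - p(3) = 398 + 16 = 414


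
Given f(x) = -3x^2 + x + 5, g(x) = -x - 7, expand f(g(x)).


Substitute g(x) into f:
f(g(x)) = -3*(-x - 7)^2 + 1*(-x - 7) + 5
(-x - 7)^2 = x^2 + 14x + 49
Expand and combine: -3x^2 - 43x - 149


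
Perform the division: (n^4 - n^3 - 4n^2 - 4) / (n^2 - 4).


(n^4 - n^3 - 4n^2 - 4) / (n^2 - 4)
Step 1: n^2 * (n^2 - 4) = n^4 - 4n^2; subtract.
Step 2: -n * (n^2 - 4) = -n^3 + 4n; subtract.
Step 3: 0 * (n^2 - 4) = 0; subtract.
Quotient: n^2 - n, Remainder: -4n - 4


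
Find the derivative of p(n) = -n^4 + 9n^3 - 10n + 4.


Apply the power rule term by term:
  d/dn(-n^4) = -4n^3
  d/dn(9n^3) = 27n^2
  d/dn(-10n) = -10
  d/dn(4) = 0
p'(n) = -4n^3 + 27n^2 - 10


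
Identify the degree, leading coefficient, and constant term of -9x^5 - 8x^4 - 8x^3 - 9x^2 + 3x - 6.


Highest power of x is 5, with coefficient -9. Constant term is -6.
Degree = 5, leading coefficient = -9, constant term = -6


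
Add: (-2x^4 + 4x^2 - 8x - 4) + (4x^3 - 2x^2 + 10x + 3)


Align terms by degree and add:
  -2x^4 + 4x^2 - 8x - 4
+ 4x^3 - 2x^2 + 10x + 3
= -2x^4 + 4x^3 + 2x^2 + 2x - 1


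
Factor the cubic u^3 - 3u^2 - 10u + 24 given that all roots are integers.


Try integer roots (divisors of 24). u=2: p(2)=0.
Divide out (u - 2): quotient is u^2 - u - 12.
Factor the quadratic: (u - 4)(u + 3)
Result: (u - 2)(u - 4)(u + 3)


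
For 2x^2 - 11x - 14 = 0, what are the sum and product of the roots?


For ax^2+bx+c=0: sum = -b/a, product = c/a.
a=2, b=-11, c=-14
Sum = -(-11)/2 = 11/2
Product = (-14)/2 = -7
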